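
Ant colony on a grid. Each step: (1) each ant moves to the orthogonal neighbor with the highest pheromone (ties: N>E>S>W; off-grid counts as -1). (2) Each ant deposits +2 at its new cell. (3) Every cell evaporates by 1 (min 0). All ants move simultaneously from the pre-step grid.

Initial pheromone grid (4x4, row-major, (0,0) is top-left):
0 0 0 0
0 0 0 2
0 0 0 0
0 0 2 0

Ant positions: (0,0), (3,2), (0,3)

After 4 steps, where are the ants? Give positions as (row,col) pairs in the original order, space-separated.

Step 1: ant0:(0,0)->E->(0,1) | ant1:(3,2)->N->(2,2) | ant2:(0,3)->S->(1,3)
  grid max=3 at (1,3)
Step 2: ant0:(0,1)->E->(0,2) | ant1:(2,2)->S->(3,2) | ant2:(1,3)->N->(0,3)
  grid max=2 at (1,3)
Step 3: ant0:(0,2)->E->(0,3) | ant1:(3,2)->N->(2,2) | ant2:(0,3)->S->(1,3)
  grid max=3 at (1,3)
Step 4: ant0:(0,3)->S->(1,3) | ant1:(2,2)->S->(3,2) | ant2:(1,3)->N->(0,3)
  grid max=4 at (1,3)

(1,3) (3,2) (0,3)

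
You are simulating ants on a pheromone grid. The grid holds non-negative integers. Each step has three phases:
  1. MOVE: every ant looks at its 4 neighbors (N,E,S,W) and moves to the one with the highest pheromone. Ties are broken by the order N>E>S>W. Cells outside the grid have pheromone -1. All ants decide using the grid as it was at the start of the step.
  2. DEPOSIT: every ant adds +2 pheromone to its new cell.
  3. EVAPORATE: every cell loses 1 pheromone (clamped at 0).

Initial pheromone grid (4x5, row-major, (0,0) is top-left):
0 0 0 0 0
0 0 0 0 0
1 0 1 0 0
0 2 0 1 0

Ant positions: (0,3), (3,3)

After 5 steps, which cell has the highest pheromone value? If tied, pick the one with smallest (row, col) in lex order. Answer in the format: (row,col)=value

Step 1: ant0:(0,3)->E->(0,4) | ant1:(3,3)->N->(2,3)
  grid max=1 at (0,4)
Step 2: ant0:(0,4)->S->(1,4) | ant1:(2,3)->N->(1,3)
  grid max=1 at (1,3)
Step 3: ant0:(1,4)->W->(1,3) | ant1:(1,3)->E->(1,4)
  grid max=2 at (1,3)
Step 4: ant0:(1,3)->E->(1,4) | ant1:(1,4)->W->(1,3)
  grid max=3 at (1,3)
Step 5: ant0:(1,4)->W->(1,3) | ant1:(1,3)->E->(1,4)
  grid max=4 at (1,3)
Final grid:
  0 0 0 0 0
  0 0 0 4 4
  0 0 0 0 0
  0 0 0 0 0
Max pheromone 4 at (1,3)

Answer: (1,3)=4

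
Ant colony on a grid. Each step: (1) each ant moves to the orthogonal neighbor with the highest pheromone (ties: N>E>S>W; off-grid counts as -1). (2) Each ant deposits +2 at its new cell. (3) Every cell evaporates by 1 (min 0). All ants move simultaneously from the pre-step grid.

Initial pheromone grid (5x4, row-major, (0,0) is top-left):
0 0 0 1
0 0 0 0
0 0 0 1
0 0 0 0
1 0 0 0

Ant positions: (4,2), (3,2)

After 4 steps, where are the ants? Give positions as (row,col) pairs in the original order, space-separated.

Step 1: ant0:(4,2)->N->(3,2) | ant1:(3,2)->N->(2,2)
  grid max=1 at (2,2)
Step 2: ant0:(3,2)->N->(2,2) | ant1:(2,2)->S->(3,2)
  grid max=2 at (2,2)
Step 3: ant0:(2,2)->S->(3,2) | ant1:(3,2)->N->(2,2)
  grid max=3 at (2,2)
Step 4: ant0:(3,2)->N->(2,2) | ant1:(2,2)->S->(3,2)
  grid max=4 at (2,2)

(2,2) (3,2)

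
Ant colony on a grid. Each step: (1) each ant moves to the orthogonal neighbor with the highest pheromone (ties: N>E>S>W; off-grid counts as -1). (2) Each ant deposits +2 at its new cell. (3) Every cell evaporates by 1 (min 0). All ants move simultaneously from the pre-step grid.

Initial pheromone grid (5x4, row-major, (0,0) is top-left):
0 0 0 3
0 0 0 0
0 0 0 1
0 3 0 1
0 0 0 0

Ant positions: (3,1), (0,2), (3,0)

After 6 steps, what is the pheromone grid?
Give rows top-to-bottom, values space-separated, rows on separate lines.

After step 1: ants at (2,1),(0,3),(3,1)
  0 0 0 4
  0 0 0 0
  0 1 0 0
  0 4 0 0
  0 0 0 0
After step 2: ants at (3,1),(1,3),(2,1)
  0 0 0 3
  0 0 0 1
  0 2 0 0
  0 5 0 0
  0 0 0 0
After step 3: ants at (2,1),(0,3),(3,1)
  0 0 0 4
  0 0 0 0
  0 3 0 0
  0 6 0 0
  0 0 0 0
After step 4: ants at (3,1),(1,3),(2,1)
  0 0 0 3
  0 0 0 1
  0 4 0 0
  0 7 0 0
  0 0 0 0
After step 5: ants at (2,1),(0,3),(3,1)
  0 0 0 4
  0 0 0 0
  0 5 0 0
  0 8 0 0
  0 0 0 0
After step 6: ants at (3,1),(1,3),(2,1)
  0 0 0 3
  0 0 0 1
  0 6 0 0
  0 9 0 0
  0 0 0 0

0 0 0 3
0 0 0 1
0 6 0 0
0 9 0 0
0 0 0 0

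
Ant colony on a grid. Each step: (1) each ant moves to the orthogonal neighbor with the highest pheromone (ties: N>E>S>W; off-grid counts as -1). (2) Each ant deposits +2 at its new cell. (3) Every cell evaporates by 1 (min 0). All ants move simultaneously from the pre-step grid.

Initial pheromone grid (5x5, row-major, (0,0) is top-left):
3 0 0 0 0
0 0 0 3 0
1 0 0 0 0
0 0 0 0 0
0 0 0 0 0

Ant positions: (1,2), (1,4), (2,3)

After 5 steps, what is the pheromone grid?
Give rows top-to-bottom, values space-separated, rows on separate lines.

After step 1: ants at (1,3),(1,3),(1,3)
  2 0 0 0 0
  0 0 0 8 0
  0 0 0 0 0
  0 0 0 0 0
  0 0 0 0 0
After step 2: ants at (0,3),(0,3),(0,3)
  1 0 0 5 0
  0 0 0 7 0
  0 0 0 0 0
  0 0 0 0 0
  0 0 0 0 0
After step 3: ants at (1,3),(1,3),(1,3)
  0 0 0 4 0
  0 0 0 12 0
  0 0 0 0 0
  0 0 0 0 0
  0 0 0 0 0
After step 4: ants at (0,3),(0,3),(0,3)
  0 0 0 9 0
  0 0 0 11 0
  0 0 0 0 0
  0 0 0 0 0
  0 0 0 0 0
After step 5: ants at (1,3),(1,3),(1,3)
  0 0 0 8 0
  0 0 0 16 0
  0 0 0 0 0
  0 0 0 0 0
  0 0 0 0 0

0 0 0 8 0
0 0 0 16 0
0 0 0 0 0
0 0 0 0 0
0 0 0 0 0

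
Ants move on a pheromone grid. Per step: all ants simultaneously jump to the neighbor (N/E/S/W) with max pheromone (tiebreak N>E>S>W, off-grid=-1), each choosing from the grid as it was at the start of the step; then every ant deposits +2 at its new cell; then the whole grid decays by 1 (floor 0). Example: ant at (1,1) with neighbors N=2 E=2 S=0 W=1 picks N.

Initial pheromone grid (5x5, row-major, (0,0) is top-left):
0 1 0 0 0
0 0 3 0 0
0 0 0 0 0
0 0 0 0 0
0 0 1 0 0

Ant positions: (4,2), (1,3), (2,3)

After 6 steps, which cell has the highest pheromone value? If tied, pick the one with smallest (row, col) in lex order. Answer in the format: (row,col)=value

Step 1: ant0:(4,2)->N->(3,2) | ant1:(1,3)->W->(1,2) | ant2:(2,3)->N->(1,3)
  grid max=4 at (1,2)
Step 2: ant0:(3,2)->N->(2,2) | ant1:(1,2)->E->(1,3) | ant2:(1,3)->W->(1,2)
  grid max=5 at (1,2)
Step 3: ant0:(2,2)->N->(1,2) | ant1:(1,3)->W->(1,2) | ant2:(1,2)->E->(1,3)
  grid max=8 at (1,2)
Step 4: ant0:(1,2)->E->(1,3) | ant1:(1,2)->E->(1,3) | ant2:(1,3)->W->(1,2)
  grid max=9 at (1,2)
Step 5: ant0:(1,3)->W->(1,2) | ant1:(1,3)->W->(1,2) | ant2:(1,2)->E->(1,3)
  grid max=12 at (1,2)
Step 6: ant0:(1,2)->E->(1,3) | ant1:(1,2)->E->(1,3) | ant2:(1,3)->W->(1,2)
  grid max=13 at (1,2)
Final grid:
  0 0 0 0 0
  0 0 13 10 0
  0 0 0 0 0
  0 0 0 0 0
  0 0 0 0 0
Max pheromone 13 at (1,2)

Answer: (1,2)=13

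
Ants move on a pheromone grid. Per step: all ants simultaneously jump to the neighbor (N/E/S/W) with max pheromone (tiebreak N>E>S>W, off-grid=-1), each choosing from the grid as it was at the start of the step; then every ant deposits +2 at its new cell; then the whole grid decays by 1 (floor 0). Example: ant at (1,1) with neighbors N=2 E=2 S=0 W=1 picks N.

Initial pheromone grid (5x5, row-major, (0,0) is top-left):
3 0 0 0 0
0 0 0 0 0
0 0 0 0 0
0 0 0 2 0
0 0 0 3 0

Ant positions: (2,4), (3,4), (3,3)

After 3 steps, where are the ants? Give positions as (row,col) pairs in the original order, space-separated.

Step 1: ant0:(2,4)->N->(1,4) | ant1:(3,4)->W->(3,3) | ant2:(3,3)->S->(4,3)
  grid max=4 at (4,3)
Step 2: ant0:(1,4)->N->(0,4) | ant1:(3,3)->S->(4,3) | ant2:(4,3)->N->(3,3)
  grid max=5 at (4,3)
Step 3: ant0:(0,4)->S->(1,4) | ant1:(4,3)->N->(3,3) | ant2:(3,3)->S->(4,3)
  grid max=6 at (4,3)

(1,4) (3,3) (4,3)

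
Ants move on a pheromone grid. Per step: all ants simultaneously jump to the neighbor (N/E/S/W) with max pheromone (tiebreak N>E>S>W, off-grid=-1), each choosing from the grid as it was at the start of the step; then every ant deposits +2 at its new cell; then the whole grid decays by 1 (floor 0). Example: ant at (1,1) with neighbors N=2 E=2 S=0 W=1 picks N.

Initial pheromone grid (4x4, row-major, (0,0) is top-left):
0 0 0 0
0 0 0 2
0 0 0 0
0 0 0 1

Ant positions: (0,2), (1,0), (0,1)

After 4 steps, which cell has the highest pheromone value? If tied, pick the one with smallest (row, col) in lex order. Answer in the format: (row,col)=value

Step 1: ant0:(0,2)->E->(0,3) | ant1:(1,0)->N->(0,0) | ant2:(0,1)->E->(0,2)
  grid max=1 at (0,0)
Step 2: ant0:(0,3)->S->(1,3) | ant1:(0,0)->E->(0,1) | ant2:(0,2)->E->(0,3)
  grid max=2 at (0,3)
Step 3: ant0:(1,3)->N->(0,3) | ant1:(0,1)->E->(0,2) | ant2:(0,3)->S->(1,3)
  grid max=3 at (0,3)
Step 4: ant0:(0,3)->S->(1,3) | ant1:(0,2)->E->(0,3) | ant2:(1,3)->N->(0,3)
  grid max=6 at (0,3)
Final grid:
  0 0 0 6
  0 0 0 4
  0 0 0 0
  0 0 0 0
Max pheromone 6 at (0,3)

Answer: (0,3)=6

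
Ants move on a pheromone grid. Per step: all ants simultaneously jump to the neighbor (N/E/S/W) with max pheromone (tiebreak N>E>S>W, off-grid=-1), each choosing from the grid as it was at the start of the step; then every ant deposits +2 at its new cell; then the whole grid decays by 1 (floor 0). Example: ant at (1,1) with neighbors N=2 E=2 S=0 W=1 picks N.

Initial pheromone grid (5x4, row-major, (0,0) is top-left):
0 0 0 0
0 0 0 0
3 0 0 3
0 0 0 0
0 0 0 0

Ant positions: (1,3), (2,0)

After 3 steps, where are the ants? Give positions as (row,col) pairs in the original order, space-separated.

Step 1: ant0:(1,3)->S->(2,3) | ant1:(2,0)->N->(1,0)
  grid max=4 at (2,3)
Step 2: ant0:(2,3)->N->(1,3) | ant1:(1,0)->S->(2,0)
  grid max=3 at (2,0)
Step 3: ant0:(1,3)->S->(2,3) | ant1:(2,0)->N->(1,0)
  grid max=4 at (2,3)

(2,3) (1,0)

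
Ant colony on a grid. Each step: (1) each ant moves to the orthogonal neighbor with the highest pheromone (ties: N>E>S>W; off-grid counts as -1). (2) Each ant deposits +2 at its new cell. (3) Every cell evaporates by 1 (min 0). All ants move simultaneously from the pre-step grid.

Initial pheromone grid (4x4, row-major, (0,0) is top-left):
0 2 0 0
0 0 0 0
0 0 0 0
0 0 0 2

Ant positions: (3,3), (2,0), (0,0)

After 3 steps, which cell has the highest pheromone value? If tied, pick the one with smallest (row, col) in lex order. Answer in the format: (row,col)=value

Step 1: ant0:(3,3)->N->(2,3) | ant1:(2,0)->N->(1,0) | ant2:(0,0)->E->(0,1)
  grid max=3 at (0,1)
Step 2: ant0:(2,3)->S->(3,3) | ant1:(1,0)->N->(0,0) | ant2:(0,1)->E->(0,2)
  grid max=2 at (0,1)
Step 3: ant0:(3,3)->N->(2,3) | ant1:(0,0)->E->(0,1) | ant2:(0,2)->W->(0,1)
  grid max=5 at (0,1)
Final grid:
  0 5 0 0
  0 0 0 0
  0 0 0 1
  0 0 0 1
Max pheromone 5 at (0,1)

Answer: (0,1)=5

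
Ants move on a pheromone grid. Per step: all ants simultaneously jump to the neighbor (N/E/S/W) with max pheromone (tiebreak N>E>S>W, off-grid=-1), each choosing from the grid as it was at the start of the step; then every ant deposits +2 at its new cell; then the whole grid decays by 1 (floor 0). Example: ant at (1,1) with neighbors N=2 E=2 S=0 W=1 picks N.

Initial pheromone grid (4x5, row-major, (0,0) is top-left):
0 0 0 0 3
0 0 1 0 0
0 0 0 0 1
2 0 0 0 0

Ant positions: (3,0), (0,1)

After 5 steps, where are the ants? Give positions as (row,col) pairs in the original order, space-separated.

Step 1: ant0:(3,0)->N->(2,0) | ant1:(0,1)->E->(0,2)
  grid max=2 at (0,4)
Step 2: ant0:(2,0)->S->(3,0) | ant1:(0,2)->E->(0,3)
  grid max=2 at (3,0)
Step 3: ant0:(3,0)->N->(2,0) | ant1:(0,3)->E->(0,4)
  grid max=2 at (0,4)
Step 4: ant0:(2,0)->S->(3,0) | ant1:(0,4)->S->(1,4)
  grid max=2 at (3,0)
Step 5: ant0:(3,0)->N->(2,0) | ant1:(1,4)->N->(0,4)
  grid max=2 at (0,4)

(2,0) (0,4)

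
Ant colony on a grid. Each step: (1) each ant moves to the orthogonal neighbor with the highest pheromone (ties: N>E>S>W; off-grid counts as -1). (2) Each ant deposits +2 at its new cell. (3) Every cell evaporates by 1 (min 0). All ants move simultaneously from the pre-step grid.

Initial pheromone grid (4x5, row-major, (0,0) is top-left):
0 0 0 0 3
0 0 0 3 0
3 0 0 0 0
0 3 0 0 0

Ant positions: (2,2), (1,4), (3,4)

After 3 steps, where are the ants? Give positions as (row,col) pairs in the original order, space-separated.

Step 1: ant0:(2,2)->N->(1,2) | ant1:(1,4)->N->(0,4) | ant2:(3,4)->N->(2,4)
  grid max=4 at (0,4)
Step 2: ant0:(1,2)->E->(1,3) | ant1:(0,4)->S->(1,4) | ant2:(2,4)->N->(1,4)
  grid max=3 at (0,4)
Step 3: ant0:(1,3)->E->(1,4) | ant1:(1,4)->N->(0,4) | ant2:(1,4)->N->(0,4)
  grid max=6 at (0,4)

(1,4) (0,4) (0,4)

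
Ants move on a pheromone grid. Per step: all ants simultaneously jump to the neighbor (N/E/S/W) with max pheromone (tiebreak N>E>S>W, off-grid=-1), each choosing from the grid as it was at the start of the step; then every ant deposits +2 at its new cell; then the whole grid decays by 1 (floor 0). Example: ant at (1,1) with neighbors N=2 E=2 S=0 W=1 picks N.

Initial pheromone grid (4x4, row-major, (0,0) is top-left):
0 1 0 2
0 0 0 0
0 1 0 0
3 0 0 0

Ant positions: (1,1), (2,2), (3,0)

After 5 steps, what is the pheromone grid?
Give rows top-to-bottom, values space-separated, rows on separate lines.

After step 1: ants at (0,1),(2,1),(2,0)
  0 2 0 1
  0 0 0 0
  1 2 0 0
  2 0 0 0
After step 2: ants at (0,2),(2,0),(2,1)
  0 1 1 0
  0 0 0 0
  2 3 0 0
  1 0 0 0
After step 3: ants at (0,1),(2,1),(2,0)
  0 2 0 0
  0 0 0 0
  3 4 0 0
  0 0 0 0
After step 4: ants at (0,2),(2,0),(2,1)
  0 1 1 0
  0 0 0 0
  4 5 0 0
  0 0 0 0
After step 5: ants at (0,1),(2,1),(2,0)
  0 2 0 0
  0 0 0 0
  5 6 0 0
  0 0 0 0

0 2 0 0
0 0 0 0
5 6 0 0
0 0 0 0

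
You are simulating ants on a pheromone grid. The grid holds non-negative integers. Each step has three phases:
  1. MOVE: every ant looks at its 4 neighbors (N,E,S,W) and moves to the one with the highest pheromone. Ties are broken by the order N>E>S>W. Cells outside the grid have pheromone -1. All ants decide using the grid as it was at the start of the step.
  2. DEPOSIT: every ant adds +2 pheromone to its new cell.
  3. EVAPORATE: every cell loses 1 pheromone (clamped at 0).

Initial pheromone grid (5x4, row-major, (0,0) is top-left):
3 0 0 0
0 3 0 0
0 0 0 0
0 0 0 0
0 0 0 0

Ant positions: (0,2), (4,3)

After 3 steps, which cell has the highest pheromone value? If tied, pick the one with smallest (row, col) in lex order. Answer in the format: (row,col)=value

Step 1: ant0:(0,2)->E->(0,3) | ant1:(4,3)->N->(3,3)
  grid max=2 at (0,0)
Step 2: ant0:(0,3)->S->(1,3) | ant1:(3,3)->N->(2,3)
  grid max=1 at (0,0)
Step 3: ant0:(1,3)->S->(2,3) | ant1:(2,3)->N->(1,3)
  grid max=2 at (1,3)
Final grid:
  0 0 0 0
  0 0 0 2
  0 0 0 2
  0 0 0 0
  0 0 0 0
Max pheromone 2 at (1,3)

Answer: (1,3)=2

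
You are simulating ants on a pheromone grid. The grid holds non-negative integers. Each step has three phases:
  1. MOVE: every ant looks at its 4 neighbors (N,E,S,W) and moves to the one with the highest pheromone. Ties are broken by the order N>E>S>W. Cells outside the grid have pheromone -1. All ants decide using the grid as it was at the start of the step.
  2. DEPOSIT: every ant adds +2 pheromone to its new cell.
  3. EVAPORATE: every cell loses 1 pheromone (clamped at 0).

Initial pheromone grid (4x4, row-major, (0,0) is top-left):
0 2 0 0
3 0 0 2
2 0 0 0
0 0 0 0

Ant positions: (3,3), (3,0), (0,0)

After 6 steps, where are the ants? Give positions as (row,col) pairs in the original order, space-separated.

Step 1: ant0:(3,3)->N->(2,3) | ant1:(3,0)->N->(2,0) | ant2:(0,0)->S->(1,0)
  grid max=4 at (1,0)
Step 2: ant0:(2,3)->N->(1,3) | ant1:(2,0)->N->(1,0) | ant2:(1,0)->S->(2,0)
  grid max=5 at (1,0)
Step 3: ant0:(1,3)->N->(0,3) | ant1:(1,0)->S->(2,0) | ant2:(2,0)->N->(1,0)
  grid max=6 at (1,0)
Step 4: ant0:(0,3)->S->(1,3) | ant1:(2,0)->N->(1,0) | ant2:(1,0)->S->(2,0)
  grid max=7 at (1,0)
Step 5: ant0:(1,3)->N->(0,3) | ant1:(1,0)->S->(2,0) | ant2:(2,0)->N->(1,0)
  grid max=8 at (1,0)
Step 6: ant0:(0,3)->S->(1,3) | ant1:(2,0)->N->(1,0) | ant2:(1,0)->S->(2,0)
  grid max=9 at (1,0)

(1,3) (1,0) (2,0)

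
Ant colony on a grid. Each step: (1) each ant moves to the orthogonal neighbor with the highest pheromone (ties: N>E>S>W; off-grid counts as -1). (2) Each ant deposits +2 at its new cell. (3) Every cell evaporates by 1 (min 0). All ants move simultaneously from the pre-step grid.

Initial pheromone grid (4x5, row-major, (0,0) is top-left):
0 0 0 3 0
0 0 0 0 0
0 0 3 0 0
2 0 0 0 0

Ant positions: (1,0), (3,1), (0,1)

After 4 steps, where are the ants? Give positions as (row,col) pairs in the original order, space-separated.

Step 1: ant0:(1,0)->N->(0,0) | ant1:(3,1)->W->(3,0) | ant2:(0,1)->E->(0,2)
  grid max=3 at (3,0)
Step 2: ant0:(0,0)->E->(0,1) | ant1:(3,0)->N->(2,0) | ant2:(0,2)->E->(0,3)
  grid max=3 at (0,3)
Step 3: ant0:(0,1)->E->(0,2) | ant1:(2,0)->S->(3,0) | ant2:(0,3)->E->(0,4)
  grid max=3 at (3,0)
Step 4: ant0:(0,2)->E->(0,3) | ant1:(3,0)->N->(2,0) | ant2:(0,4)->W->(0,3)
  grid max=5 at (0,3)

(0,3) (2,0) (0,3)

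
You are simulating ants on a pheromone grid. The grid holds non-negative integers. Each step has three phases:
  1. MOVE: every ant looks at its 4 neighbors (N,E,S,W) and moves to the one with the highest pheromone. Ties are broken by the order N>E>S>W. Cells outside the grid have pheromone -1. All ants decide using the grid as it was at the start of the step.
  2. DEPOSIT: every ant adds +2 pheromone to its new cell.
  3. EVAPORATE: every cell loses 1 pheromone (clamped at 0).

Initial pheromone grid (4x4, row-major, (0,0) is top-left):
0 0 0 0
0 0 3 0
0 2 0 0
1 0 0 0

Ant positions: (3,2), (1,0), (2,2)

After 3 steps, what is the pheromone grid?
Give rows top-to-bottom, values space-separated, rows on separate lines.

After step 1: ants at (2,2),(0,0),(1,2)
  1 0 0 0
  0 0 4 0
  0 1 1 0
  0 0 0 0
After step 2: ants at (1,2),(0,1),(2,2)
  0 1 0 0
  0 0 5 0
  0 0 2 0
  0 0 0 0
After step 3: ants at (2,2),(0,2),(1,2)
  0 0 1 0
  0 0 6 0
  0 0 3 0
  0 0 0 0

0 0 1 0
0 0 6 0
0 0 3 0
0 0 0 0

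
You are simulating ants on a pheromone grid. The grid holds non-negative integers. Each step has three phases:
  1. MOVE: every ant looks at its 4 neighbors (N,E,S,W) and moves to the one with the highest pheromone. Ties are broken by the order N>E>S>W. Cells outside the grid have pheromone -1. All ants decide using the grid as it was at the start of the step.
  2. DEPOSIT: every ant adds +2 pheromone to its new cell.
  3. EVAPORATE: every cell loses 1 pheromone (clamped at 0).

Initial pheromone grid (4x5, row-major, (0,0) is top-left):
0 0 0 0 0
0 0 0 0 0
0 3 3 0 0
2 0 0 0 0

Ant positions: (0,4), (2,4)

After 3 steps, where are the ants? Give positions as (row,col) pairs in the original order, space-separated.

Step 1: ant0:(0,4)->S->(1,4) | ant1:(2,4)->N->(1,4)
  grid max=3 at (1,4)
Step 2: ant0:(1,4)->N->(0,4) | ant1:(1,4)->N->(0,4)
  grid max=3 at (0,4)
Step 3: ant0:(0,4)->S->(1,4) | ant1:(0,4)->S->(1,4)
  grid max=5 at (1,4)

(1,4) (1,4)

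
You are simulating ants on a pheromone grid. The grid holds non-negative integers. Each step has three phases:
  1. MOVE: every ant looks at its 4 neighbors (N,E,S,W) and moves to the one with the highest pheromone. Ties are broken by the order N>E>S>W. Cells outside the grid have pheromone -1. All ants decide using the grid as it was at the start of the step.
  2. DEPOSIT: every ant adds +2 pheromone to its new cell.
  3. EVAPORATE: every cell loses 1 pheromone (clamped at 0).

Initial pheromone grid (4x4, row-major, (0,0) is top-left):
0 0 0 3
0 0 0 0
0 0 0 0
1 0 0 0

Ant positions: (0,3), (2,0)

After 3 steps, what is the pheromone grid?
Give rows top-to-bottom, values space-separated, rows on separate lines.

After step 1: ants at (1,3),(3,0)
  0 0 0 2
  0 0 0 1
  0 0 0 0
  2 0 0 0
After step 2: ants at (0,3),(2,0)
  0 0 0 3
  0 0 0 0
  1 0 0 0
  1 0 0 0
After step 3: ants at (1,3),(3,0)
  0 0 0 2
  0 0 0 1
  0 0 0 0
  2 0 0 0

0 0 0 2
0 0 0 1
0 0 0 0
2 0 0 0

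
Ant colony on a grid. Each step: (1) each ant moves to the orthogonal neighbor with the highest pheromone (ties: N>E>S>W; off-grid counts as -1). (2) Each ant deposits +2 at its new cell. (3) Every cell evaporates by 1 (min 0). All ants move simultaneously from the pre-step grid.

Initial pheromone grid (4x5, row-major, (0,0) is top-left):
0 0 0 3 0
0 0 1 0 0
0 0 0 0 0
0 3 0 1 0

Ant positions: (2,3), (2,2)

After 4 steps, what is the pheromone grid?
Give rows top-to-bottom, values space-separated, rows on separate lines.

After step 1: ants at (3,3),(1,2)
  0 0 0 2 0
  0 0 2 0 0
  0 0 0 0 0
  0 2 0 2 0
After step 2: ants at (2,3),(0,2)
  0 0 1 1 0
  0 0 1 0 0
  0 0 0 1 0
  0 1 0 1 0
After step 3: ants at (3,3),(0,3)
  0 0 0 2 0
  0 0 0 0 0
  0 0 0 0 0
  0 0 0 2 0
After step 4: ants at (2,3),(0,4)
  0 0 0 1 1
  0 0 0 0 0
  0 0 0 1 0
  0 0 0 1 0

0 0 0 1 1
0 0 0 0 0
0 0 0 1 0
0 0 0 1 0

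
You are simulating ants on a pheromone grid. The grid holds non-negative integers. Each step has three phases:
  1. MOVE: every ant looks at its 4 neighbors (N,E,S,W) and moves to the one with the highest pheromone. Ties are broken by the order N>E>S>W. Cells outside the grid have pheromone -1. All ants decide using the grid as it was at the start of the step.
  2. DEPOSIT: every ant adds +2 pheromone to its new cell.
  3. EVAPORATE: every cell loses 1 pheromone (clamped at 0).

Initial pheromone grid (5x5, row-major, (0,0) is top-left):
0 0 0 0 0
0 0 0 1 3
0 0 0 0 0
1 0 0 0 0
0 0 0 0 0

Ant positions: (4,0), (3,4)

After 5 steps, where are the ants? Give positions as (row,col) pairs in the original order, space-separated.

Step 1: ant0:(4,0)->N->(3,0) | ant1:(3,4)->N->(2,4)
  grid max=2 at (1,4)
Step 2: ant0:(3,0)->N->(2,0) | ant1:(2,4)->N->(1,4)
  grid max=3 at (1,4)
Step 3: ant0:(2,0)->S->(3,0) | ant1:(1,4)->N->(0,4)
  grid max=2 at (1,4)
Step 4: ant0:(3,0)->N->(2,0) | ant1:(0,4)->S->(1,4)
  grid max=3 at (1,4)
Step 5: ant0:(2,0)->S->(3,0) | ant1:(1,4)->N->(0,4)
  grid max=2 at (1,4)

(3,0) (0,4)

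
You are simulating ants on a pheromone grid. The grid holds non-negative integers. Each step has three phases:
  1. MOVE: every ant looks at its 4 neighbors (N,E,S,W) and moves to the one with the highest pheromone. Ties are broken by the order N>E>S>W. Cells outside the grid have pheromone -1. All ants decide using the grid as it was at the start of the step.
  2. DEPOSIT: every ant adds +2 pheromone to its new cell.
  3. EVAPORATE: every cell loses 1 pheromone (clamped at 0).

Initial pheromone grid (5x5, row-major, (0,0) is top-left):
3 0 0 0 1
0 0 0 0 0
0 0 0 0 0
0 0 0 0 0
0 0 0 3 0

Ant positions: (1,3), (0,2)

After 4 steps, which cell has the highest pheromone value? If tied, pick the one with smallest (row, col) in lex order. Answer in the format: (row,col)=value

Answer: (0,4)=5

Derivation:
Step 1: ant0:(1,3)->N->(0,3) | ant1:(0,2)->E->(0,3)
  grid max=3 at (0,3)
Step 2: ant0:(0,3)->E->(0,4) | ant1:(0,3)->E->(0,4)
  grid max=3 at (0,4)
Step 3: ant0:(0,4)->W->(0,3) | ant1:(0,4)->W->(0,3)
  grid max=5 at (0,3)
Step 4: ant0:(0,3)->E->(0,4) | ant1:(0,3)->E->(0,4)
  grid max=5 at (0,4)
Final grid:
  0 0 0 4 5
  0 0 0 0 0
  0 0 0 0 0
  0 0 0 0 0
  0 0 0 0 0
Max pheromone 5 at (0,4)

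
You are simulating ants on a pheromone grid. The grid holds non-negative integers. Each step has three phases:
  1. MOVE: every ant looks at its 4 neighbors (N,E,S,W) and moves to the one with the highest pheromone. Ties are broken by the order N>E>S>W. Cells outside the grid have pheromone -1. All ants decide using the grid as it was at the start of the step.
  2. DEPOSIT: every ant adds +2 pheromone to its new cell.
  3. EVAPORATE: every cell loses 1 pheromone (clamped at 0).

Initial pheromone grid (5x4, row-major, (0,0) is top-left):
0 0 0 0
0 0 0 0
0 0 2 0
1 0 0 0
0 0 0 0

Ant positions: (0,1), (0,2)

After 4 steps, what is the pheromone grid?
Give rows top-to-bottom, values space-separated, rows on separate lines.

After step 1: ants at (0,2),(0,3)
  0 0 1 1
  0 0 0 0
  0 0 1 0
  0 0 0 0
  0 0 0 0
After step 2: ants at (0,3),(0,2)
  0 0 2 2
  0 0 0 0
  0 0 0 0
  0 0 0 0
  0 0 0 0
After step 3: ants at (0,2),(0,3)
  0 0 3 3
  0 0 0 0
  0 0 0 0
  0 0 0 0
  0 0 0 0
After step 4: ants at (0,3),(0,2)
  0 0 4 4
  0 0 0 0
  0 0 0 0
  0 0 0 0
  0 0 0 0

0 0 4 4
0 0 0 0
0 0 0 0
0 0 0 0
0 0 0 0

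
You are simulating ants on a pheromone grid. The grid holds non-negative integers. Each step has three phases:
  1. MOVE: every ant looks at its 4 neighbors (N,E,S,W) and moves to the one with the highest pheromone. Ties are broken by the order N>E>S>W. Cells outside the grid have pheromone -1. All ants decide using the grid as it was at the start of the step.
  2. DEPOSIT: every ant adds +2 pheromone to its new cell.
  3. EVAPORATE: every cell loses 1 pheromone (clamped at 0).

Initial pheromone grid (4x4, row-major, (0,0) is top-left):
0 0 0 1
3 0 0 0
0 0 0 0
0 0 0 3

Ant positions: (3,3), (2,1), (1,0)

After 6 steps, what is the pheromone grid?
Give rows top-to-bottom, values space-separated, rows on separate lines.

After step 1: ants at (2,3),(1,1),(0,0)
  1 0 0 0
  2 1 0 0
  0 0 0 1
  0 0 0 2
After step 2: ants at (3,3),(1,0),(1,0)
  0 0 0 0
  5 0 0 0
  0 0 0 0
  0 0 0 3
After step 3: ants at (2,3),(0,0),(0,0)
  3 0 0 0
  4 0 0 0
  0 0 0 1
  0 0 0 2
After step 4: ants at (3,3),(1,0),(1,0)
  2 0 0 0
  7 0 0 0
  0 0 0 0
  0 0 0 3
After step 5: ants at (2,3),(0,0),(0,0)
  5 0 0 0
  6 0 0 0
  0 0 0 1
  0 0 0 2
After step 6: ants at (3,3),(1,0),(1,0)
  4 0 0 0
  9 0 0 0
  0 0 0 0
  0 0 0 3

4 0 0 0
9 0 0 0
0 0 0 0
0 0 0 3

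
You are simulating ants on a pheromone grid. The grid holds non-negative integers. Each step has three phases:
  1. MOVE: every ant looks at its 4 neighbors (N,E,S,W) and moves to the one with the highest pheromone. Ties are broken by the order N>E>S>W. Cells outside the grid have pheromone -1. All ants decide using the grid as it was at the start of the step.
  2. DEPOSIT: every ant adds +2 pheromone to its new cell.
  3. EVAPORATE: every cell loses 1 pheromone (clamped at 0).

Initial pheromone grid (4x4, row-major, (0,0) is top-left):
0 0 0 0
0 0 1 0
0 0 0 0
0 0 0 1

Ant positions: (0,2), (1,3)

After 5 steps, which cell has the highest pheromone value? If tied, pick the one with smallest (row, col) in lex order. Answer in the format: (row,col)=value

Step 1: ant0:(0,2)->S->(1,2) | ant1:(1,3)->W->(1,2)
  grid max=4 at (1,2)
Step 2: ant0:(1,2)->N->(0,2) | ant1:(1,2)->N->(0,2)
  grid max=3 at (0,2)
Step 3: ant0:(0,2)->S->(1,2) | ant1:(0,2)->S->(1,2)
  grid max=6 at (1,2)
Step 4: ant0:(1,2)->N->(0,2) | ant1:(1,2)->N->(0,2)
  grid max=5 at (0,2)
Step 5: ant0:(0,2)->S->(1,2) | ant1:(0,2)->S->(1,2)
  grid max=8 at (1,2)
Final grid:
  0 0 4 0
  0 0 8 0
  0 0 0 0
  0 0 0 0
Max pheromone 8 at (1,2)

Answer: (1,2)=8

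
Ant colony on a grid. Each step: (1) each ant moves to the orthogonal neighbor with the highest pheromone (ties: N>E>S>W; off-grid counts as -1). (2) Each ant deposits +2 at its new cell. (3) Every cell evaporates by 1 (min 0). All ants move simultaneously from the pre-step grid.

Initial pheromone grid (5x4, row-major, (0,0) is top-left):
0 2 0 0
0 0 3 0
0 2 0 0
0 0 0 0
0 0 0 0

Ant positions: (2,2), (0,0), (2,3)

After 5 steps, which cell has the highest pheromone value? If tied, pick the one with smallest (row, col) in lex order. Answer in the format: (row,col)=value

Step 1: ant0:(2,2)->N->(1,2) | ant1:(0,0)->E->(0,1) | ant2:(2,3)->N->(1,3)
  grid max=4 at (1,2)
Step 2: ant0:(1,2)->E->(1,3) | ant1:(0,1)->E->(0,2) | ant2:(1,3)->W->(1,2)
  grid max=5 at (1,2)
Step 3: ant0:(1,3)->W->(1,2) | ant1:(0,2)->S->(1,2) | ant2:(1,2)->E->(1,3)
  grid max=8 at (1,2)
Step 4: ant0:(1,2)->E->(1,3) | ant1:(1,2)->E->(1,3) | ant2:(1,3)->W->(1,2)
  grid max=9 at (1,2)
Step 5: ant0:(1,3)->W->(1,2) | ant1:(1,3)->W->(1,2) | ant2:(1,2)->E->(1,3)
  grid max=12 at (1,2)
Final grid:
  0 0 0 0
  0 0 12 7
  0 0 0 0
  0 0 0 0
  0 0 0 0
Max pheromone 12 at (1,2)

Answer: (1,2)=12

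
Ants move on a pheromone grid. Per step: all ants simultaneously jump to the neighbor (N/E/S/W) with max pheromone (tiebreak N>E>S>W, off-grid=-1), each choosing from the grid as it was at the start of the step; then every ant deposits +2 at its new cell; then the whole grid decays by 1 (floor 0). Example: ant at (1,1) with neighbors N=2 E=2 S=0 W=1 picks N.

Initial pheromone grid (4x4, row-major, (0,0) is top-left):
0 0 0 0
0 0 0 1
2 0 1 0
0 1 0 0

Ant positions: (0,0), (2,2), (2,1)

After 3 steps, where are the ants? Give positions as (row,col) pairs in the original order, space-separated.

Step 1: ant0:(0,0)->E->(0,1) | ant1:(2,2)->N->(1,2) | ant2:(2,1)->W->(2,0)
  grid max=3 at (2,0)
Step 2: ant0:(0,1)->E->(0,2) | ant1:(1,2)->N->(0,2) | ant2:(2,0)->N->(1,0)
  grid max=3 at (0,2)
Step 3: ant0:(0,2)->E->(0,3) | ant1:(0,2)->E->(0,3) | ant2:(1,0)->S->(2,0)
  grid max=3 at (0,3)

(0,3) (0,3) (2,0)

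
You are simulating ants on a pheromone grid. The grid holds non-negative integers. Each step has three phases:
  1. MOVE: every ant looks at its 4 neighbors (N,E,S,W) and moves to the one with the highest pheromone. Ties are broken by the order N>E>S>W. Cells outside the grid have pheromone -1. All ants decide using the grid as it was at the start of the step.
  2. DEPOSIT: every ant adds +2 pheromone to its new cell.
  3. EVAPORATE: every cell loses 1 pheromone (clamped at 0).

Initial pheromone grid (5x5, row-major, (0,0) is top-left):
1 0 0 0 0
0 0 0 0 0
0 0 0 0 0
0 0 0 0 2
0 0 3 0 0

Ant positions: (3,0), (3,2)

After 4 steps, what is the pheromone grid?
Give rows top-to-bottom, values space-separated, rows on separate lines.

After step 1: ants at (2,0),(4,2)
  0 0 0 0 0
  0 0 0 0 0
  1 0 0 0 0
  0 0 0 0 1
  0 0 4 0 0
After step 2: ants at (1,0),(3,2)
  0 0 0 0 0
  1 0 0 0 0
  0 0 0 0 0
  0 0 1 0 0
  0 0 3 0 0
After step 3: ants at (0,0),(4,2)
  1 0 0 0 0
  0 0 0 0 0
  0 0 0 0 0
  0 0 0 0 0
  0 0 4 0 0
After step 4: ants at (0,1),(3,2)
  0 1 0 0 0
  0 0 0 0 0
  0 0 0 0 0
  0 0 1 0 0
  0 0 3 0 0

0 1 0 0 0
0 0 0 0 0
0 0 0 0 0
0 0 1 0 0
0 0 3 0 0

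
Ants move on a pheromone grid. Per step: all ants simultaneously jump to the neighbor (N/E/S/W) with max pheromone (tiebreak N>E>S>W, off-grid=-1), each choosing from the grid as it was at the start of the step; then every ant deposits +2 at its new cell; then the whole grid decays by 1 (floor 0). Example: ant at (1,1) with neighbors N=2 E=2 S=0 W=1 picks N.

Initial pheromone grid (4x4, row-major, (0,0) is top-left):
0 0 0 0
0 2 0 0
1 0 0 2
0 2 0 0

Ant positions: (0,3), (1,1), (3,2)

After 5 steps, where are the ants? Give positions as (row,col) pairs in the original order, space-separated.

Step 1: ant0:(0,3)->S->(1,3) | ant1:(1,1)->N->(0,1) | ant2:(3,2)->W->(3,1)
  grid max=3 at (3,1)
Step 2: ant0:(1,3)->S->(2,3) | ant1:(0,1)->S->(1,1) | ant2:(3,1)->N->(2,1)
  grid max=2 at (1,1)
Step 3: ant0:(2,3)->N->(1,3) | ant1:(1,1)->S->(2,1) | ant2:(2,1)->N->(1,1)
  grid max=3 at (1,1)
Step 4: ant0:(1,3)->S->(2,3) | ant1:(2,1)->N->(1,1) | ant2:(1,1)->S->(2,1)
  grid max=4 at (1,1)
Step 5: ant0:(2,3)->N->(1,3) | ant1:(1,1)->S->(2,1) | ant2:(2,1)->N->(1,1)
  grid max=5 at (1,1)

(1,3) (2,1) (1,1)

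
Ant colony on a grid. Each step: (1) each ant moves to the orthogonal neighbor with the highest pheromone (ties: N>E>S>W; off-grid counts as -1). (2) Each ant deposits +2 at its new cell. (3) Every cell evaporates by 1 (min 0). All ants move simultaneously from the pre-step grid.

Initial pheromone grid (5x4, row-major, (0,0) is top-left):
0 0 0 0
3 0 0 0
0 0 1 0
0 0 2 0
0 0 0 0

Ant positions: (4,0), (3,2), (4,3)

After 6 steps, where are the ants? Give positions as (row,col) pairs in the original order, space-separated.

Step 1: ant0:(4,0)->N->(3,0) | ant1:(3,2)->N->(2,2) | ant2:(4,3)->N->(3,3)
  grid max=2 at (1,0)
Step 2: ant0:(3,0)->N->(2,0) | ant1:(2,2)->S->(3,2) | ant2:(3,3)->W->(3,2)
  grid max=4 at (3,2)
Step 3: ant0:(2,0)->N->(1,0) | ant1:(3,2)->N->(2,2) | ant2:(3,2)->N->(2,2)
  grid max=4 at (2,2)
Step 4: ant0:(1,0)->N->(0,0) | ant1:(2,2)->S->(3,2) | ant2:(2,2)->S->(3,2)
  grid max=6 at (3,2)
Step 5: ant0:(0,0)->S->(1,0) | ant1:(3,2)->N->(2,2) | ant2:(3,2)->N->(2,2)
  grid max=6 at (2,2)
Step 6: ant0:(1,0)->N->(0,0) | ant1:(2,2)->S->(3,2) | ant2:(2,2)->S->(3,2)
  grid max=8 at (3,2)

(0,0) (3,2) (3,2)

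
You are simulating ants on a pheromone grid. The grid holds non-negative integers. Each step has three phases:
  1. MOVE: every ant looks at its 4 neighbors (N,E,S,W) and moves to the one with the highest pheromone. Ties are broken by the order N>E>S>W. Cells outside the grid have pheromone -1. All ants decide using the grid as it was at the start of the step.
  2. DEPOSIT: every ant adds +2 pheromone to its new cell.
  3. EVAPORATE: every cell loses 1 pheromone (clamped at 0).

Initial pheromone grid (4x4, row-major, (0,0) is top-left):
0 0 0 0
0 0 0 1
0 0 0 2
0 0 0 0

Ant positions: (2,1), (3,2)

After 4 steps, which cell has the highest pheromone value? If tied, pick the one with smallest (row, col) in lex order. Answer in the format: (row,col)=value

Step 1: ant0:(2,1)->N->(1,1) | ant1:(3,2)->N->(2,2)
  grid max=1 at (1,1)
Step 2: ant0:(1,1)->N->(0,1) | ant1:(2,2)->E->(2,3)
  grid max=2 at (2,3)
Step 3: ant0:(0,1)->E->(0,2) | ant1:(2,3)->N->(1,3)
  grid max=1 at (0,2)
Step 4: ant0:(0,2)->E->(0,3) | ant1:(1,3)->S->(2,3)
  grid max=2 at (2,3)
Final grid:
  0 0 0 1
  0 0 0 0
  0 0 0 2
  0 0 0 0
Max pheromone 2 at (2,3)

Answer: (2,3)=2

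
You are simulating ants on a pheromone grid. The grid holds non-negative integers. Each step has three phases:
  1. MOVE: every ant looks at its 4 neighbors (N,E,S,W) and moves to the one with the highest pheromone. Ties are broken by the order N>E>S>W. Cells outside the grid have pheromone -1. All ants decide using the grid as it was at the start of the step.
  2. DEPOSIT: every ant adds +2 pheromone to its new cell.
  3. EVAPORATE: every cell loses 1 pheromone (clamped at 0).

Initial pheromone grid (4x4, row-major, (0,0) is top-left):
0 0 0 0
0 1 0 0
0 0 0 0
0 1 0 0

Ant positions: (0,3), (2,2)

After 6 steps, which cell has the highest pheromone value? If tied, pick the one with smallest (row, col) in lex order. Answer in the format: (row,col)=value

Step 1: ant0:(0,3)->S->(1,3) | ant1:(2,2)->N->(1,2)
  grid max=1 at (1,2)
Step 2: ant0:(1,3)->W->(1,2) | ant1:(1,2)->E->(1,3)
  grid max=2 at (1,2)
Step 3: ant0:(1,2)->E->(1,3) | ant1:(1,3)->W->(1,2)
  grid max=3 at (1,2)
Step 4: ant0:(1,3)->W->(1,2) | ant1:(1,2)->E->(1,3)
  grid max=4 at (1,2)
Step 5: ant0:(1,2)->E->(1,3) | ant1:(1,3)->W->(1,2)
  grid max=5 at (1,2)
Step 6: ant0:(1,3)->W->(1,2) | ant1:(1,2)->E->(1,3)
  grid max=6 at (1,2)
Final grid:
  0 0 0 0
  0 0 6 6
  0 0 0 0
  0 0 0 0
Max pheromone 6 at (1,2)

Answer: (1,2)=6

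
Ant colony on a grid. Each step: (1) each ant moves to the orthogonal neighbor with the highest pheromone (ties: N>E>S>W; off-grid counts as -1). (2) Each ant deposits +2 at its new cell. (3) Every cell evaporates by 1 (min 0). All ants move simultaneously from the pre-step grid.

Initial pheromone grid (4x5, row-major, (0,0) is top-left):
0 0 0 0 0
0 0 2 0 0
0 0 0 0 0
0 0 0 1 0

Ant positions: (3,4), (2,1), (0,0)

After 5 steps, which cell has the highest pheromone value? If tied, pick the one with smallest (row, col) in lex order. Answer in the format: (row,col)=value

Step 1: ant0:(3,4)->W->(3,3) | ant1:(2,1)->N->(1,1) | ant2:(0,0)->E->(0,1)
  grid max=2 at (3,3)
Step 2: ant0:(3,3)->N->(2,3) | ant1:(1,1)->N->(0,1) | ant2:(0,1)->S->(1,1)
  grid max=2 at (0,1)
Step 3: ant0:(2,3)->S->(3,3) | ant1:(0,1)->S->(1,1) | ant2:(1,1)->N->(0,1)
  grid max=3 at (0,1)
Step 4: ant0:(3,3)->N->(2,3) | ant1:(1,1)->N->(0,1) | ant2:(0,1)->S->(1,1)
  grid max=4 at (0,1)
Step 5: ant0:(2,3)->S->(3,3) | ant1:(0,1)->S->(1,1) | ant2:(1,1)->N->(0,1)
  grid max=5 at (0,1)
Final grid:
  0 5 0 0 0
  0 5 0 0 0
  0 0 0 0 0
  0 0 0 2 0
Max pheromone 5 at (0,1)

Answer: (0,1)=5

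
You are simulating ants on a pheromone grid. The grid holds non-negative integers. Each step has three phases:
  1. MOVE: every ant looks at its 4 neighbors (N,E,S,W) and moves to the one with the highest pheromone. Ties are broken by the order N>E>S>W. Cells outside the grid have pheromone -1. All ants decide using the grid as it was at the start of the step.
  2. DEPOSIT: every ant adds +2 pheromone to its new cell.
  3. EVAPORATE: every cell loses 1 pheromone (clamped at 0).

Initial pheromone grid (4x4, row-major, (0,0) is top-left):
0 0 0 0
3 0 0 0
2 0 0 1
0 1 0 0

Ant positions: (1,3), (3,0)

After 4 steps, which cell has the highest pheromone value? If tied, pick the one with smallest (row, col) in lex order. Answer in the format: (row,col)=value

Step 1: ant0:(1,3)->S->(2,3) | ant1:(3,0)->N->(2,0)
  grid max=3 at (2,0)
Step 2: ant0:(2,3)->N->(1,3) | ant1:(2,0)->N->(1,0)
  grid max=3 at (1,0)
Step 3: ant0:(1,3)->S->(2,3) | ant1:(1,0)->S->(2,0)
  grid max=3 at (2,0)
Step 4: ant0:(2,3)->N->(1,3) | ant1:(2,0)->N->(1,0)
  grid max=3 at (1,0)
Final grid:
  0 0 0 0
  3 0 0 1
  2 0 0 1
  0 0 0 0
Max pheromone 3 at (1,0)

Answer: (1,0)=3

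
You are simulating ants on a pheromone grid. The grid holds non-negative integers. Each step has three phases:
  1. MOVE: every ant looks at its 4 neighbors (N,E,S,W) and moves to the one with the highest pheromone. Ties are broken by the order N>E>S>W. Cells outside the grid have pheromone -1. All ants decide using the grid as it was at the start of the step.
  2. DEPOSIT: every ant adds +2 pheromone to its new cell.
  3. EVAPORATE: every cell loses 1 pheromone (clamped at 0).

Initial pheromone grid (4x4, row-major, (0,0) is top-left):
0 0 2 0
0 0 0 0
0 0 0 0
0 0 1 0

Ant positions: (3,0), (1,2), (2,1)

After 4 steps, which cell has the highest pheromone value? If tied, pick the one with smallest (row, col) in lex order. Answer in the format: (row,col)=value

Step 1: ant0:(3,0)->N->(2,0) | ant1:(1,2)->N->(0,2) | ant2:(2,1)->N->(1,1)
  grid max=3 at (0,2)
Step 2: ant0:(2,0)->N->(1,0) | ant1:(0,2)->E->(0,3) | ant2:(1,1)->N->(0,1)
  grid max=2 at (0,2)
Step 3: ant0:(1,0)->N->(0,0) | ant1:(0,3)->W->(0,2) | ant2:(0,1)->E->(0,2)
  grid max=5 at (0,2)
Step 4: ant0:(0,0)->E->(0,1) | ant1:(0,2)->E->(0,3) | ant2:(0,2)->E->(0,3)
  grid max=4 at (0,2)
Final grid:
  0 1 4 3
  0 0 0 0
  0 0 0 0
  0 0 0 0
Max pheromone 4 at (0,2)

Answer: (0,2)=4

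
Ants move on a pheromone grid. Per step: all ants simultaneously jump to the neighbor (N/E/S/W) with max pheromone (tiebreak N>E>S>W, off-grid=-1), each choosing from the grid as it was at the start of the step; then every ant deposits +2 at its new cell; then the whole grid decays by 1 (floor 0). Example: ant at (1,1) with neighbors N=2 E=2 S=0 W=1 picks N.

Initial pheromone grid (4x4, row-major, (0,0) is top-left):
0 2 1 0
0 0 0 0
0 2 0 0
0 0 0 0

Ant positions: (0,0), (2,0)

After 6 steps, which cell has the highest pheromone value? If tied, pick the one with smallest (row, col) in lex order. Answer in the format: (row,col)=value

Answer: (0,1)=6

Derivation:
Step 1: ant0:(0,0)->E->(0,1) | ant1:(2,0)->E->(2,1)
  grid max=3 at (0,1)
Step 2: ant0:(0,1)->E->(0,2) | ant1:(2,1)->N->(1,1)
  grid max=2 at (0,1)
Step 3: ant0:(0,2)->W->(0,1) | ant1:(1,1)->N->(0,1)
  grid max=5 at (0,1)
Step 4: ant0:(0,1)->E->(0,2) | ant1:(0,1)->E->(0,2)
  grid max=4 at (0,1)
Step 5: ant0:(0,2)->W->(0,1) | ant1:(0,2)->W->(0,1)
  grid max=7 at (0,1)
Step 6: ant0:(0,1)->E->(0,2) | ant1:(0,1)->E->(0,2)
  grid max=6 at (0,1)
Final grid:
  0 6 5 0
  0 0 0 0
  0 0 0 0
  0 0 0 0
Max pheromone 6 at (0,1)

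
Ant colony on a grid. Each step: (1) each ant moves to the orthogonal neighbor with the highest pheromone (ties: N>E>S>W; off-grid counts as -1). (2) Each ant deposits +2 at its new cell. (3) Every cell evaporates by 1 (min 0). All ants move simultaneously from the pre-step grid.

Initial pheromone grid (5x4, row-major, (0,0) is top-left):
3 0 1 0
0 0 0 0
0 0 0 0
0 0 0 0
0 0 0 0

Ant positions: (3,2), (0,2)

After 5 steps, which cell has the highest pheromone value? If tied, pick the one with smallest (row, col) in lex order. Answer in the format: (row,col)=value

Answer: (1,2)=4

Derivation:
Step 1: ant0:(3,2)->N->(2,2) | ant1:(0,2)->E->(0,3)
  grid max=2 at (0,0)
Step 2: ant0:(2,2)->N->(1,2) | ant1:(0,3)->S->(1,3)
  grid max=1 at (0,0)
Step 3: ant0:(1,2)->E->(1,3) | ant1:(1,3)->W->(1,2)
  grid max=2 at (1,2)
Step 4: ant0:(1,3)->W->(1,2) | ant1:(1,2)->E->(1,3)
  grid max=3 at (1,2)
Step 5: ant0:(1,2)->E->(1,3) | ant1:(1,3)->W->(1,2)
  grid max=4 at (1,2)
Final grid:
  0 0 0 0
  0 0 4 4
  0 0 0 0
  0 0 0 0
  0 0 0 0
Max pheromone 4 at (1,2)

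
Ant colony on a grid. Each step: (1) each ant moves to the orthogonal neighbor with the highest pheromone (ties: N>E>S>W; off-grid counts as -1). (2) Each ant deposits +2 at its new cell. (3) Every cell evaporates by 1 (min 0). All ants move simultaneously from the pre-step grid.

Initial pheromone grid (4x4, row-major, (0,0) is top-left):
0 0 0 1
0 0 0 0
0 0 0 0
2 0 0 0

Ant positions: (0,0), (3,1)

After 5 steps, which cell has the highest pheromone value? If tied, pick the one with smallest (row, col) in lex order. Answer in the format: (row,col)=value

Answer: (3,0)=3

Derivation:
Step 1: ant0:(0,0)->E->(0,1) | ant1:(3,1)->W->(3,0)
  grid max=3 at (3,0)
Step 2: ant0:(0,1)->E->(0,2) | ant1:(3,0)->N->(2,0)
  grid max=2 at (3,0)
Step 3: ant0:(0,2)->E->(0,3) | ant1:(2,0)->S->(3,0)
  grid max=3 at (3,0)
Step 4: ant0:(0,3)->S->(1,3) | ant1:(3,0)->N->(2,0)
  grid max=2 at (3,0)
Step 5: ant0:(1,3)->N->(0,3) | ant1:(2,0)->S->(3,0)
  grid max=3 at (3,0)
Final grid:
  0 0 0 1
  0 0 0 0
  0 0 0 0
  3 0 0 0
Max pheromone 3 at (3,0)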